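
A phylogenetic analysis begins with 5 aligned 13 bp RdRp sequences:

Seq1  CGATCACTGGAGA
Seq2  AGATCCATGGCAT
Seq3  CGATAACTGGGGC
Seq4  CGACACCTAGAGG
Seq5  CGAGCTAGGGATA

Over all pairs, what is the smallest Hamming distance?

3

Pairwise Hamming distances:
  Seq1 vs Seq2: 6
  Seq1 vs Seq3: 3
  Seq1 vs Seq4: 5
  Seq1 vs Seq5: 5
  Seq2 vs Seq3: 7
  Seq2 vs Seq4: 8
  Seq2 vs Seq5: 7
  Seq3 vs Seq4: 5
  Seq3 vs Seq5: 8
  Seq4 vs Seq5: 8
The smallest is 3, between Seq1 and Seq3.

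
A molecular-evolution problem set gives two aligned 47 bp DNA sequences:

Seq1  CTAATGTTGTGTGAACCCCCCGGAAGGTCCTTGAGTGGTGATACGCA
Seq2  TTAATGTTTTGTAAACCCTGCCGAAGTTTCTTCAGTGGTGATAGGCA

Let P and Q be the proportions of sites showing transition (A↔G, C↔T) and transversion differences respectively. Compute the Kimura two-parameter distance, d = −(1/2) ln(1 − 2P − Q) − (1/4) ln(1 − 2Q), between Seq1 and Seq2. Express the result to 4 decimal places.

0.2505

Mismatches occur at site 1 (C→T, transition), site 9 (G→T, transversion), site 13 (G→A, transition), site 19 (C→T, transition), site 20 (C→G, transversion), site 22 (G→C, transversion), site 27 (G→T, transversion), site 29 (C→T, transition), site 33 (G→C, transversion), site 44 (C→G, transversion).
Of the 10 differences, 4 transitions and 6 transversions over 47 sites: P = 4/47 = 0.085106, Q = 6/47 = 0.127660.
d = −0.5·ln(0.702128) − 0.25·ln(0.744680) = −0.5·(-0.353640) − 0.25·(-0.294801) = 0.2505.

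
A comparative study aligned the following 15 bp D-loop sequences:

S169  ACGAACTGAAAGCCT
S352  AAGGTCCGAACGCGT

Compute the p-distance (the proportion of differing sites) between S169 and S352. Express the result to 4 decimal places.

0.4000

The sequences differ at positions 2 (C/A), 4 (A/G), 5 (A/T), 7 (T/C), 11 (A/C), 14 (C/G).
There are 6 differences over 15 sites, so p = 6/15 = 0.4000.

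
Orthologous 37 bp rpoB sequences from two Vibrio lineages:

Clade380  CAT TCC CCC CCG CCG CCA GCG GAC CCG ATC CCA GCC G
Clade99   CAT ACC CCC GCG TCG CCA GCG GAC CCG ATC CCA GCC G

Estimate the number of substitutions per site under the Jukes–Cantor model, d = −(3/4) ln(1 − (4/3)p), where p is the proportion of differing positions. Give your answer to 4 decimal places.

0.0858

The sequences differ at positions 4 (T/A), 10 (C/G), 13 (C/T).
p = 3/37 = 0.081081.
d = −0.75 · ln(1 − (4/3)·0.081081) = −0.75 · ln(0.891892) = −0.75 · (-0.114410) = 0.0858.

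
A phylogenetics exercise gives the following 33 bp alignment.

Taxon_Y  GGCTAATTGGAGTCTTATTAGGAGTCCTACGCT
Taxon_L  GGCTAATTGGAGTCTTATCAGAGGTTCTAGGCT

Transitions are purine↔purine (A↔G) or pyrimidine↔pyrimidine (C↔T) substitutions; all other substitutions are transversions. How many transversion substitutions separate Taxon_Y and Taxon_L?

1

Differing sites — 19:T/C (Ti); 22:G/A (Ti); 23:A/G (Ti); 26:C/T (Ti); 30:C/G (Tv).
Of the 5 differences, 4 transitions and 1 transversion, so the answer is 1.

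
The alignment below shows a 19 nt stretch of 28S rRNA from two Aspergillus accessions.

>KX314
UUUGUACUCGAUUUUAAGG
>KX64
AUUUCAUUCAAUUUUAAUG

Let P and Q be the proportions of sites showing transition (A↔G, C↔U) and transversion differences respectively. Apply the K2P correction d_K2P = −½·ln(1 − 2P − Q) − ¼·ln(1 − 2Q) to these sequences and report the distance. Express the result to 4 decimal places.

0.4158

Mismatches occur at site 1 (U/A, transversion), site 4 (G/U, transversion), site 5 (U/C, transition), site 7 (C/U, transition), site 10 (G/A, transition), site 18 (G/U, transversion).
Of the 6 differences, 3 transitions and 3 transversions over 19 sites: P = 3/19 = 0.157895, Q = 3/19 = 0.157895.
d = −0.5·ln(0.526315) − 0.25·ln(0.684210) = −0.5·(-0.641855) − 0.25·(-0.379490) = 0.4158.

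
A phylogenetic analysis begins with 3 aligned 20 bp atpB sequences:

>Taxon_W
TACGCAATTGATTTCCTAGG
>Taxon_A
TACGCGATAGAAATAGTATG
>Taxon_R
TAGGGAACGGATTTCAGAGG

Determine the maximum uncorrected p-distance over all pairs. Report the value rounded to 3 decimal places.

0.550

Pairwise Hamming distances:
  Taxon_W vs Taxon_A: 7
  Taxon_W vs Taxon_R: 6
  Taxon_A vs Taxon_R: 11
The largest is 11 mismatches, between Taxon_A and Taxon_R; p = 11/20 = 0.550.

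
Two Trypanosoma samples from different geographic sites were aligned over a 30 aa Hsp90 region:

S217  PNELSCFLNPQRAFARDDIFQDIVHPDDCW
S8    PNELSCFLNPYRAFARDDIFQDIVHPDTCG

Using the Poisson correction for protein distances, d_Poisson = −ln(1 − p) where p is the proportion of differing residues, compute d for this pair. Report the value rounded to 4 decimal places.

The sequences differ at positions 11 (Q/Y), 28 (D/T), 30 (W/G).
p = 3/30 = 0.100000.
d = −ln(1 − 0.100000) = −ln(0.900000) = 0.1054.

0.1054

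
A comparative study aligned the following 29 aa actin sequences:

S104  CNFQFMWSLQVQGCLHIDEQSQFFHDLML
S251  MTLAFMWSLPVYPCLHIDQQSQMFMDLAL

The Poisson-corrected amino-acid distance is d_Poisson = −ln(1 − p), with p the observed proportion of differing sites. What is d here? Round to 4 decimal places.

0.4769

Differing sites — 1:C/M; 2:N/T; 3:F/L; 4:Q/A; 10:Q/P; 12:Q/Y; 13:G/P; 19:E/Q; 23:F/M; 25:H/M; 28:M/A.
p = 11/29 = 0.379310.
d = −ln(1 − 0.379310) = −ln(0.620690) = 0.4769.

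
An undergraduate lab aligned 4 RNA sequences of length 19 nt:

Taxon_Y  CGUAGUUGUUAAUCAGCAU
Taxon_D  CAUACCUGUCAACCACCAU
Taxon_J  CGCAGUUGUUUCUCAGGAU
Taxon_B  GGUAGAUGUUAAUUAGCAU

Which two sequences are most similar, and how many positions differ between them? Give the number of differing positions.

Pairwise Hamming distances:
  Taxon_Y vs Taxon_D: 6
  Taxon_Y vs Taxon_J: 4
  Taxon_Y vs Taxon_B: 3
  Taxon_D vs Taxon_J: 10
  Taxon_D vs Taxon_B: 8
  Taxon_J vs Taxon_B: 7
The smallest is 3, between Taxon_Y and Taxon_B.

3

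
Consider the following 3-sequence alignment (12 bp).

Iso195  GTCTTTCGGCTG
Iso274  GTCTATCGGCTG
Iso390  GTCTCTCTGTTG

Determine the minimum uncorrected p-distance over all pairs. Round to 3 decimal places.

0.083

Pairwise Hamming distances:
  Iso195 vs Iso274: 1
  Iso195 vs Iso390: 3
  Iso274 vs Iso390: 3
The smallest is 1 mismatch, between Iso195 and Iso274; p = 1/12 = 0.083.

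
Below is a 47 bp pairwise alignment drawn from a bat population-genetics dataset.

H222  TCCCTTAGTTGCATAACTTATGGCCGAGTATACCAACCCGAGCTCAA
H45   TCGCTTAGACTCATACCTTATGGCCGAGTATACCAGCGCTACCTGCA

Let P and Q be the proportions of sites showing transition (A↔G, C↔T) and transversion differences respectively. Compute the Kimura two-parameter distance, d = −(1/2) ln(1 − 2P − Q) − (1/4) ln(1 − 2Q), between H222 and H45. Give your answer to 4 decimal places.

The sequences differ at positions 3 (C/G, transversion), 9 (T/A, transversion), 10 (T/C, transition), 11 (G/T, transversion), 16 (A/C, transversion), 36 (A/G, transition), 38 (C/G, transversion), 40 (G/T, transversion), 42 (G/C, transversion), 45 (C/G, transversion), 46 (A/C, transversion).
Of the 11 differences, 2 transitions and 9 transversions over 47 sites: P = 2/47 = 0.042553, Q = 9/47 = 0.191489.
d = −0.5·ln(0.723405) − 0.25·ln(0.617022) = −0.5·(-0.323786) − 0.25·(-0.482851) = 0.2826.

0.2826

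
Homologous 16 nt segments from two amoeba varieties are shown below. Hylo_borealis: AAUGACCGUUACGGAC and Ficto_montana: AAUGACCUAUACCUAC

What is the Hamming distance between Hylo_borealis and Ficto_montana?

Differing sites — 8:G/U; 9:U/A; 13:G/C; 14:G/U.
That gives 4 mismatches out of 16 aligned sites, so the Hamming distance is 4.

4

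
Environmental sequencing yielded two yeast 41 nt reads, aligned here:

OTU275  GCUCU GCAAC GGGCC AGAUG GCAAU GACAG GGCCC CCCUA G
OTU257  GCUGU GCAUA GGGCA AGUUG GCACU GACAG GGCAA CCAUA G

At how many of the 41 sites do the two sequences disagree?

9

Differing sites — 4:C/G; 9:A/U; 10:C/A; 15:C/A; 18:A/U; 24:A/C; 34:C/A; 35:C/A; 38:C/A.
That gives 9 mismatches out of 41 aligned sites, so the Hamming distance is 9.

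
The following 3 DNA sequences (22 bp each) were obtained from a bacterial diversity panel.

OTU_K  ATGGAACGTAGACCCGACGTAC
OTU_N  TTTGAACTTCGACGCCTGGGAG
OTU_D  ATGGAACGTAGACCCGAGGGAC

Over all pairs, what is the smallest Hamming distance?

2

Pairwise Hamming distances:
  OTU_K vs OTU_N: 10
  OTU_K vs OTU_D: 2
  OTU_N vs OTU_D: 8
The smallest is 2, between OTU_K and OTU_D.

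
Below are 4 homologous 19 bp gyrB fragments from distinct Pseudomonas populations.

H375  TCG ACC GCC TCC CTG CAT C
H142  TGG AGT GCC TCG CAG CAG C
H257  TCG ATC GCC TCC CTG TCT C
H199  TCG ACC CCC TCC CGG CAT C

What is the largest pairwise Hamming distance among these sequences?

Pairwise Hamming distances:
  H375 vs H142: 6
  H375 vs H257: 3
  H375 vs H199: 2
  H142 vs H257: 8
  H142 vs H199: 7
  H257 vs H199: 5
The largest is 8, between H142 and H257.

8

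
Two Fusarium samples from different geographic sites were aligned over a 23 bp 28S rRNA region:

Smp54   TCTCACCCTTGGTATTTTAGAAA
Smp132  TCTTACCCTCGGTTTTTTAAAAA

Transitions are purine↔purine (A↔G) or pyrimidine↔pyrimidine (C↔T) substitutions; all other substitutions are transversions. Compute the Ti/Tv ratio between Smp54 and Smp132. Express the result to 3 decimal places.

3.000

Mismatches occur at site 4 (C→T, transition), site 10 (T→C, transition), site 14 (A→T, transversion), site 20 (G→A, transition).
Of the 4 differences, 3 transitions and 1 transversion, so Ti/Tv = 3/1 = 3.000.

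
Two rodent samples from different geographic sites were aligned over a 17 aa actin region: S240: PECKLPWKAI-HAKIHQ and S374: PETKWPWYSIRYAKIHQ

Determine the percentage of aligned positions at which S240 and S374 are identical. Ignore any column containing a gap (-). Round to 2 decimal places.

68.75%

Excluding the 1 gap column leaves 16 comparable sites.
Mismatches occur at site 3 (C/T), site 5 (L/W), site 8 (K/Y), site 9 (A/S), site 12 (H/Y).
11 of the 16 comparable sites match, so the percent identity is 11/16 × 100 = 68.75%.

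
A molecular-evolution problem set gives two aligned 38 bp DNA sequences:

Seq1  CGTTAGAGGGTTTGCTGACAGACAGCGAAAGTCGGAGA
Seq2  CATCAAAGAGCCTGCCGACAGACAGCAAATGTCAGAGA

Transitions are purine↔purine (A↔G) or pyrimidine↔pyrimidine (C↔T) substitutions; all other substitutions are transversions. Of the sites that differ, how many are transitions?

9

Mismatches occur at site 2 (G/A, transition), site 4 (T/C, transition), site 6 (G/A, transition), site 9 (G/A, transition), site 11 (T/C, transition), site 12 (T/C, transition), site 16 (T/C, transition), site 27 (G/A, transition), site 30 (A/T, transversion), site 34 (G/A, transition).
Of the 10 differences, 9 transitions and 1 transversion, so the answer is 9.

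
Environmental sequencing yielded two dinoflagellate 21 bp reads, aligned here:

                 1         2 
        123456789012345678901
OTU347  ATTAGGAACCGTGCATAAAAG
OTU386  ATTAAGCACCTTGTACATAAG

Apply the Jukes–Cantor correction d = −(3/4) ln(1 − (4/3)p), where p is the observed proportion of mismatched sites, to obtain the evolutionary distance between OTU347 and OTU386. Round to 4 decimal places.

Differing sites — 5:G/A; 7:A/C; 11:G/T; 14:C/T; 16:T/C; 18:A/T.
p = 6/21 = 0.285714.
d = −0.75 · ln(1 − (4/3)·0.285714) = −0.75 · ln(0.619048) = −0.75 · (-0.479572) = 0.3597.

0.3597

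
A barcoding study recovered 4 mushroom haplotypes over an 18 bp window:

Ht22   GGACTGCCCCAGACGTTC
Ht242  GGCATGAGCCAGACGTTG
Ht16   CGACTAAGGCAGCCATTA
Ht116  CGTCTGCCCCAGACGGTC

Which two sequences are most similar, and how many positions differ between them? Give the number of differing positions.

3

Pairwise Hamming distances:
  Ht22 vs Ht242: 5
  Ht22 vs Ht16: 8
  Ht22 vs Ht116: 3
  Ht242 vs Ht16: 8
  Ht242 vs Ht116: 7
  Ht16 vs Ht116: 9
The smallest is 3, between Ht22 and Ht116.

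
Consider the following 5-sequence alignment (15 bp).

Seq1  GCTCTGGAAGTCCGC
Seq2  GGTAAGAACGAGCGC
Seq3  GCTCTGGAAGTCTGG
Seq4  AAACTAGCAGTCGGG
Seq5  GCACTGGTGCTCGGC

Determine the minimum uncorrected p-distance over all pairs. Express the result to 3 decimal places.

0.133

Pairwise Hamming distances:
  Seq1 vs Seq2: 7
  Seq1 vs Seq3: 2
  Seq1 vs Seq4: 7
  Seq1 vs Seq5: 5
  Seq2 vs Seq3: 9
  Seq2 vs Seq4: 13
  Seq2 vs Seq5: 11
  Seq3 vs Seq4: 6
  Seq3 vs Seq5: 6
  Seq4 vs Seq5: 7
The smallest is 2 mismatches, between Seq1 and Seq3; p = 2/15 = 0.133.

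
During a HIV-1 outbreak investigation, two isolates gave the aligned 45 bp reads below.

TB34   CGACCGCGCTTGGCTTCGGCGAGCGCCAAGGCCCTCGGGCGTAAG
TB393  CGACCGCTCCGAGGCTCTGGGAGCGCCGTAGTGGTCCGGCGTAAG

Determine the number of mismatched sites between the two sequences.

The sequences differ at positions 8 (G/T), 10 (T/C), 11 (T/G), 12 (G/A), 14 (C/G), 15 (T/C), 18 (G/T), 20 (C/G), 28 (A/G), 29 (A/T), 30 (G/A), 32 (C/T), 33 (C/G), 34 (C/G), 37 (G/C).
That gives 15 mismatches out of 45 aligned sites, so the Hamming distance is 15.

15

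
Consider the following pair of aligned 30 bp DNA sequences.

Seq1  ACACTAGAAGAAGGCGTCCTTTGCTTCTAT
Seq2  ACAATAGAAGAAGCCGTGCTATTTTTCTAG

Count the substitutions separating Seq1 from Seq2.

7

The sequences differ at positions 4 (C/A), 14 (G/C), 18 (C/G), 21 (T/A), 23 (G/T), 24 (C/T), 30 (T/G).
That gives 7 mismatches out of 30 aligned sites, so the Hamming distance is 7.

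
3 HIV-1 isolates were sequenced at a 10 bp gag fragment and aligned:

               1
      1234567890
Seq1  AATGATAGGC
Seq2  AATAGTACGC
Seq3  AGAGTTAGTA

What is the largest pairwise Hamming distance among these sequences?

7

Pairwise Hamming distances:
  Seq1 vs Seq2: 3
  Seq1 vs Seq3: 5
  Seq2 vs Seq3: 7
The largest is 7, between Seq2 and Seq3.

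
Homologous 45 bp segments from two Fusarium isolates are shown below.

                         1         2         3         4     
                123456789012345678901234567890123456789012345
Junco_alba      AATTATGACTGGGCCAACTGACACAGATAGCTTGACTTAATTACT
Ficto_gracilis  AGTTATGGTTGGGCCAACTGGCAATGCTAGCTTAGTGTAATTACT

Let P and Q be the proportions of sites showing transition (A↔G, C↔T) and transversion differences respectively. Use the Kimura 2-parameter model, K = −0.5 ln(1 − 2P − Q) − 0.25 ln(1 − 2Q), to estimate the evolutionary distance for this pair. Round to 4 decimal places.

0.3043

The sequences differ at positions 2 (A/G, transition), 8 (A/G, transition), 9 (C/T, transition), 21 (A/G, transition), 24 (C/A, transversion), 25 (A/T, transversion), 27 (A/C, transversion), 34 (G/A, transition), 35 (A/G, transition), 36 (C/T, transition), 37 (T/G, transversion).
Of the 11 differences, 7 transitions and 4 transversions over 45 sites: P = 7/45 = 0.155556, Q = 4/45 = 0.088889.
d = −0.5·ln(0.599999) − 0.25·ln(0.822222) = −0.5·(-0.510827) − 0.25·(-0.195745) = 0.3043.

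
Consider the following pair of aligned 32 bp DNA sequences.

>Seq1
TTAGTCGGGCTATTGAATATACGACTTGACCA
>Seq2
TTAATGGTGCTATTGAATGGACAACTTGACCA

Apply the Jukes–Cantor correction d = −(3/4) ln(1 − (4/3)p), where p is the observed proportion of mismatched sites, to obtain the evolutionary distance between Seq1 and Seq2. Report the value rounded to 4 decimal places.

Differing sites — 4:G/A; 6:C/G; 8:G/T; 19:A/G; 20:T/G; 23:G/A.
p = 6/32 = 0.187500.
d = −0.75 · ln(1 − (4/3)·0.187500) = −0.75 · ln(0.750000) = −0.75 · (-0.287682) = 0.2158.

0.2158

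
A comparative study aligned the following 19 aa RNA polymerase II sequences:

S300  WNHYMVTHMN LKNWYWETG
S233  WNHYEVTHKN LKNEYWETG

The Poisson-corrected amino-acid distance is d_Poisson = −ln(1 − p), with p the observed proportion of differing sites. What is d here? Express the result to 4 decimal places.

Mismatches occur at site 5 (M/E), site 9 (M/K), site 14 (W/E).
p = 3/19 = 0.157895.
d = −ln(1 − 0.157895) = −ln(0.842105) = 0.1719.

0.1719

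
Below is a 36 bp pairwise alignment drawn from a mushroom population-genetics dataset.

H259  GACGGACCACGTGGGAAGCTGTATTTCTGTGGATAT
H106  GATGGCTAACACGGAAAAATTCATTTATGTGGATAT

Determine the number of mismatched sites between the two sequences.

Differing sites — 3:C/T; 6:A/C; 7:C/T; 8:C/A; 11:G/A; 12:T/C; 15:G/A; 18:G/A; 19:C/A; 21:G/T; 22:T/C; 27:C/A.
That gives 12 mismatches out of 36 aligned sites, so the Hamming distance is 12.

12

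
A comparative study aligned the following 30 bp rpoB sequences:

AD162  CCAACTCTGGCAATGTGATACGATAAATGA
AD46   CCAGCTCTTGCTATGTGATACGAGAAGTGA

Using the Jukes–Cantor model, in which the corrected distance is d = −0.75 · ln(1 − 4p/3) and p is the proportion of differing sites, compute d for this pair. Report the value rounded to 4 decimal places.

0.1885

Mismatches occur at site 4 (A→G), site 9 (G→T), site 12 (A→T), site 24 (T→G), site 27 (A→G).
p = 5/30 = 0.166667.
d = −0.75 · ln(1 − (4/3)·0.166667) = −0.75 · ln(0.777777) = −0.75 · (-0.251315) = 0.1885.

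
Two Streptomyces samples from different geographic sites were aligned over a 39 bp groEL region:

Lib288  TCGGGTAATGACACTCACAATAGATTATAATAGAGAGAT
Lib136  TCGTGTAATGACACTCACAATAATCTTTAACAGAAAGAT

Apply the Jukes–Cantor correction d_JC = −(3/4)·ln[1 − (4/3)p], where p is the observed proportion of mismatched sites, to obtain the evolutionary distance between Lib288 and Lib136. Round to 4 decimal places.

0.2052

Differing sites — 4:G/T; 23:G/A; 24:A/T; 25:T/C; 27:A/T; 31:T/C; 35:G/A.
p = 7/39 = 0.179487.
d = −0.75 · ln(1 − (4/3)·0.179487) = −0.75 · ln(0.760684) = −0.75 · (-0.273537) = 0.2052.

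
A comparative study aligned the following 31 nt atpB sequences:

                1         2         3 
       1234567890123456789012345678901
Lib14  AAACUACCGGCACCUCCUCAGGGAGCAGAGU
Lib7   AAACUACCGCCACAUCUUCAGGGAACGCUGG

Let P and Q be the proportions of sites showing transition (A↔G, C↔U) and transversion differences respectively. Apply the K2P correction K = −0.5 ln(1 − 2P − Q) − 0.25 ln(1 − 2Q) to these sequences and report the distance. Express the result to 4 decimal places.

Differing sites — 10:G/C (Tv); 14:C/A (Tv); 17:C/U (Ti); 25:G/A (Ti); 27:A/G (Ti); 28:G/C (Tv); 29:A/U (Tv); 31:U/G (Tv).
Of the 8 differences, 3 transitions and 5 transversions over 31 sites: P = 3/31 = 0.096774, Q = 5/31 = 0.161290.
d = −0.5·ln(0.645162) − 0.25·ln(0.677420) = −0.5·(-0.438254) − 0.25·(-0.389464) = 0.3165.

0.3165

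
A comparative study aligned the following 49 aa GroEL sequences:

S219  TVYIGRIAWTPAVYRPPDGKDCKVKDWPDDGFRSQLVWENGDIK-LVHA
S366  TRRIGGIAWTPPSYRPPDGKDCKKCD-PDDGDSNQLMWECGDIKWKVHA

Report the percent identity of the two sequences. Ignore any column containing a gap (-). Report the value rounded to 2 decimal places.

Excluding the 2 gap columns leaves 47 comparable sites.
Differing sites — 2:V/R; 3:Y/R; 6:R/G; 12:A/P; 13:V/S; 24:V/K; 25:K/C; 32:F/D; 33:R/S; 34:S/N; 37:V/M; 40:N/C; 46:L/K.
34 of the 47 comparable sites match, so the percent identity is 34/47 × 100 = 72.34%.

72.34%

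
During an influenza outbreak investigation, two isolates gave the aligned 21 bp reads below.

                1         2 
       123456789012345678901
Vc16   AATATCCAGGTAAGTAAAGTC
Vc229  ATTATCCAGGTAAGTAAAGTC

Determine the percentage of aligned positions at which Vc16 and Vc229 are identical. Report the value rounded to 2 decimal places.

A single mismatch occurs at site 2 (A/T).
20 of the 21 sites match, so the percent identity is 20/21 × 100 = 95.24%.

95.24%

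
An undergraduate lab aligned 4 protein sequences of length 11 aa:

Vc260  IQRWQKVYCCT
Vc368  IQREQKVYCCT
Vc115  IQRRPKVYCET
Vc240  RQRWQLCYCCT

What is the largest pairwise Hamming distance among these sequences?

6

Pairwise Hamming distances:
  Vc260 vs Vc368: 1
  Vc260 vs Vc115: 3
  Vc260 vs Vc240: 3
  Vc368 vs Vc115: 3
  Vc368 vs Vc240: 4
  Vc115 vs Vc240: 6
The largest is 6, between Vc115 and Vc240.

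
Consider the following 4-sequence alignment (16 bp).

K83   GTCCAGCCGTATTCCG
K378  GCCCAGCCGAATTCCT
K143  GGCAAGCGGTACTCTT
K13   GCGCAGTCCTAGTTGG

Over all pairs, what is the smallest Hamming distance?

Pairwise Hamming distances:
  K83 vs K378: 3
  K83 vs K143: 6
  K83 vs K13: 7
  K378 vs K143: 6
  K378 vs K13: 8
  K143 vs K13: 10
The smallest is 3, between K83 and K378.

3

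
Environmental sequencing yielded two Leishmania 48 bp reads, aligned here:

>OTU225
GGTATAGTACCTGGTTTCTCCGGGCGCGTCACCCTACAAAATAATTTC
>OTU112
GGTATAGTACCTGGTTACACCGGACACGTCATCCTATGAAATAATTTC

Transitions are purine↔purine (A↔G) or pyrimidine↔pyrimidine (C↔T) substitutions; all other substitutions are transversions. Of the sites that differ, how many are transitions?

5

Mismatches occur at site 17 (T↔A, transversion), site 19 (T↔A, transversion), site 24 (G↔A, transition), site 26 (G↔A, transition), site 32 (C↔T, transition), site 37 (C↔T, transition), site 38 (A↔G, transition).
Of the 7 differences, 5 transitions and 2 transversions, so the answer is 5.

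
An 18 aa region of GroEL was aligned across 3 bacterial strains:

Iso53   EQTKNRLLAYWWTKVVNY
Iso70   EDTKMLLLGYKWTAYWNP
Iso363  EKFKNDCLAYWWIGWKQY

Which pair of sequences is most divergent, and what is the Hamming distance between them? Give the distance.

Pairwise Hamming distances:
  Iso53 vs Iso70: 9
  Iso53 vs Iso363: 9
  Iso70 vs Iso363: 13
The largest is 13, between Iso70 and Iso363.

13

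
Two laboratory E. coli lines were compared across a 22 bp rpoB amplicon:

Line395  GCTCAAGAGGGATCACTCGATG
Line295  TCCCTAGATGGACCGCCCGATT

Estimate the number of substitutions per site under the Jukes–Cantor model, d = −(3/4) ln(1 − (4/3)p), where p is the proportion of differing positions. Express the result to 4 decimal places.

0.4975

Mismatches occur at site 1 (G/T), site 3 (T/C), site 5 (A/T), site 9 (G/T), site 13 (T/C), site 15 (A/G), site 17 (T/C), site 22 (G/T).
p = 8/22 = 0.363636.
d = −0.75 · ln(1 − (4/3)·0.363636) = −0.75 · ln(0.515152) = −0.75 · (-0.663293) = 0.4975.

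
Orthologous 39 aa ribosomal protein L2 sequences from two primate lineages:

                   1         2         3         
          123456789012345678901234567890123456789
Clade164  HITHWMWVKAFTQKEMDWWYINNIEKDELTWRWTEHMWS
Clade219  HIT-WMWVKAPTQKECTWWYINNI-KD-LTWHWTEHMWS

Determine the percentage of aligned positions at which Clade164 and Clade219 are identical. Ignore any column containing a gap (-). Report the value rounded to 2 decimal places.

88.89%

Excluding the 3 gap columns leaves 36 comparable sites.
The sequences differ at positions 11 (F/P), 16 (M/C), 17 (D/T), 32 (R/H).
32 of the 36 comparable sites match, so the percent identity is 32/36 × 100 = 88.89%.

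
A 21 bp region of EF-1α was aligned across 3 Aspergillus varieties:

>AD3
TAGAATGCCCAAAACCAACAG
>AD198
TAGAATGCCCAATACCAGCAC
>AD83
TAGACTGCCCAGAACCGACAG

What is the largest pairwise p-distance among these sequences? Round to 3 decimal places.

Pairwise Hamming distances:
  AD3 vs AD198: 3
  AD3 vs AD83: 3
  AD198 vs AD83: 6
The largest is 6 mismatches, between AD198 and AD83; p = 6/21 = 0.286.

0.286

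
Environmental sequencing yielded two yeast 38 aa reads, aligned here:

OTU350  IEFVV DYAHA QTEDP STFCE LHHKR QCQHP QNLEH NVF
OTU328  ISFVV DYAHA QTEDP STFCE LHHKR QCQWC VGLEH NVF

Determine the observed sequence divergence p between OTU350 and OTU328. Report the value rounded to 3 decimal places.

Differing sites — 2:E/S; 29:H/W; 30:P/C; 31:Q/V; 32:N/G.
There are 5 differences over 38 sites, so p = 5/38 = 0.132.

0.132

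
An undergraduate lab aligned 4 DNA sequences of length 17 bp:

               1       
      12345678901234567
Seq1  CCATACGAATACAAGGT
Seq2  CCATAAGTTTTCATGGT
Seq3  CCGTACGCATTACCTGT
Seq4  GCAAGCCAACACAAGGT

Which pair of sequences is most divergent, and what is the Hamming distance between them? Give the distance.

Pairwise Hamming distances:
  Seq1 vs Seq2: 5
  Seq1 vs Seq3: 7
  Seq1 vs Seq4: 5
  Seq2 vs Seq3: 8
  Seq2 vs Seq4: 10
  Seq3 vs Seq4: 12
The largest is 12, between Seq3 and Seq4.

12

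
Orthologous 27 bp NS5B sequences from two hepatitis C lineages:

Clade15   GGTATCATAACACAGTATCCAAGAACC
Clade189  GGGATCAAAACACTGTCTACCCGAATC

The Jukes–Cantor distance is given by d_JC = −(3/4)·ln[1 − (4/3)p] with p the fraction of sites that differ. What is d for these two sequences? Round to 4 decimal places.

0.3770

Mismatches occur at site 3 (T/G), site 8 (T/A), site 14 (A/T), site 17 (A/C), site 19 (C/A), site 21 (A/C), site 22 (A/C), site 26 (C/T).
p = 8/27 = 0.296296.
d = −0.75 · ln(1 − (4/3)·0.296296) = −0.75 · ln(0.604939) = −0.75 · (-0.502628) = 0.3770.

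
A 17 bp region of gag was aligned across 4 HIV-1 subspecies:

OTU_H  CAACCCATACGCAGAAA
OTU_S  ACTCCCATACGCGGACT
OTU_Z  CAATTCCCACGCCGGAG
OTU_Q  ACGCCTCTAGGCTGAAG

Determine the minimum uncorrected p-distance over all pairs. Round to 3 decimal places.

Pairwise Hamming distances:
  OTU_H vs OTU_S: 6
  OTU_H vs OTU_Z: 7
  OTU_H vs OTU_Q: 8
  OTU_S vs OTU_Z: 11
  OTU_S vs OTU_Q: 7
  OTU_Z vs OTU_Q: 10
The smallest is 6 mismatches, between OTU_H and OTU_S; p = 6/17 = 0.353.

0.353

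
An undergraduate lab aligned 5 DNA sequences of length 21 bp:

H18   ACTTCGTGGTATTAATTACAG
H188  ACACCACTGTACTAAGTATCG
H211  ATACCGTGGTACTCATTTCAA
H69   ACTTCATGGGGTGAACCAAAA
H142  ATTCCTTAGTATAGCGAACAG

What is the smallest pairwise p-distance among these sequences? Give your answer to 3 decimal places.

0.333

Pairwise Hamming distances:
  H18 vs H188: 9
  H18 vs H211: 7
  H18 vs H69: 8
  H18 vs H142: 9
  H188 vs H211: 10
  H188 vs H69: 13
  H188 vs H142: 12
  H211 vs H69: 13
  H211 vs H142: 11
  H69 vs H142: 13
The smallest is 7 mismatches, between H18 and H211; p = 7/21 = 0.333.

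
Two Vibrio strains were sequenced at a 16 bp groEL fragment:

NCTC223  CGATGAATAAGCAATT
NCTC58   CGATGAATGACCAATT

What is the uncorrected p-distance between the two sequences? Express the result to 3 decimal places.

Differing sites — 9:A/G; 11:G/C.
There are 2 differences over 16 sites, so p = 2/16 = 0.125.

0.125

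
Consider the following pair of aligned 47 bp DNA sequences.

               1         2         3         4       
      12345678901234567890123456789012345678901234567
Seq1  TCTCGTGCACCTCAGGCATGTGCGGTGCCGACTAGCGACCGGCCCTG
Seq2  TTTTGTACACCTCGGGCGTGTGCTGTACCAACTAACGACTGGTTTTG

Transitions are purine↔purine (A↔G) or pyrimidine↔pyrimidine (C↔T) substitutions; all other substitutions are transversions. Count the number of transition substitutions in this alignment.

The sequences differ at positions 2 (C/T, transition), 4 (C/T, transition), 7 (G/A, transition), 14 (A/G, transition), 18 (A/G, transition), 24 (G/T, transversion), 27 (G/A, transition), 30 (G/A, transition), 35 (G/A, transition), 40 (C/T, transition), 43 (C/T, transition), 44 (C/T, transition), 45 (C/T, transition).
Of the 13 differences, 12 transitions and 1 transversion, so the answer is 12.

12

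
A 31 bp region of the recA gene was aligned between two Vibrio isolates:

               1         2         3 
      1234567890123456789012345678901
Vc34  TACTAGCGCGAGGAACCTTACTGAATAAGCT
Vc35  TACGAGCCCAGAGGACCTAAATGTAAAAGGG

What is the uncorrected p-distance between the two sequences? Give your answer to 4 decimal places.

The sequences differ at positions 4 (T/G), 8 (G/C), 10 (G/A), 11 (A/G), 12 (G/A), 14 (A/G), 19 (T/A), 21 (C/A), 24 (A/T), 26 (T/A), 30 (C/G), 31 (T/G).
There are 12 differences over 31 sites, so p = 12/31 = 0.3871.

0.3871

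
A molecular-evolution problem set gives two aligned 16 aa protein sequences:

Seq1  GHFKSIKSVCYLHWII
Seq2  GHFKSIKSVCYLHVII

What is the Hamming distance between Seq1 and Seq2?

A single mismatch occurs at site 14 (W→V).
That gives 1 mismatch out of 16 aligned sites, so the Hamming distance is 1.

1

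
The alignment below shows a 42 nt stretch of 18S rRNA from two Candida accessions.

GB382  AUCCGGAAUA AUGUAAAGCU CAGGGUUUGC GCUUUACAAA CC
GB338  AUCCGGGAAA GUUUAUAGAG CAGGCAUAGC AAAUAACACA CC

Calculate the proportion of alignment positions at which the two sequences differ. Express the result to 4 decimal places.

Differing sites — 7:A/G; 9:U/A; 11:A/G; 13:G/U; 16:A/U; 19:C/A; 20:U/G; 25:G/C; 26:U/A; 28:U/A; 31:G/A; 32:C/A; 33:U/A; 35:U/A; 39:A/C.
There are 15 differences over 42 sites, so p = 15/42 = 0.3571.

0.3571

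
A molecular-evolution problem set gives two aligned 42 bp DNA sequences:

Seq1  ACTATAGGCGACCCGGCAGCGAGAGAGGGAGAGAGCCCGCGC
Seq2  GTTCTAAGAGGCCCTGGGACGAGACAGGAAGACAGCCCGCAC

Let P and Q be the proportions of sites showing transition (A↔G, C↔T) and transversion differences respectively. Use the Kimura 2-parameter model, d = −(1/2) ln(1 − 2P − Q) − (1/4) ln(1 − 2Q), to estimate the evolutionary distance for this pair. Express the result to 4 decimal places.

Mismatches occur at site 1 (A↔G, transition), site 2 (C↔T, transition), site 4 (A↔C, transversion), site 7 (G↔A, transition), site 9 (C↔A, transversion), site 11 (A↔G, transition), site 15 (G↔T, transversion), site 17 (C↔G, transversion), site 18 (A↔G, transition), site 19 (G↔A, transition), site 25 (G↔C, transversion), site 29 (G↔A, transition), site 33 (G↔C, transversion), site 41 (G↔A, transition).
Of the 14 differences, 8 transitions and 6 transversions over 42 sites: P = 8/42 = 0.190476, Q = 6/42 = 0.142857.
d = −0.5·ln(0.476191) − 0.25·ln(0.714286) = −0.5·(-0.741936) − 0.25·(-0.336472) = 0.4551.

0.4551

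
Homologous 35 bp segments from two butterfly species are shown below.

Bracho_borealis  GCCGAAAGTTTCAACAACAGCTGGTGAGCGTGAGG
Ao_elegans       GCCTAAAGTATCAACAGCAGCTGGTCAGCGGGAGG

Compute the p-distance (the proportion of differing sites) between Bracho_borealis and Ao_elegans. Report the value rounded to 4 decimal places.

0.1429

Mismatches occur at site 4 (G/T), site 10 (T/A), site 17 (A/G), site 26 (G/C), site 31 (T/G).
There are 5 differences over 35 sites, so p = 5/35 = 0.1429.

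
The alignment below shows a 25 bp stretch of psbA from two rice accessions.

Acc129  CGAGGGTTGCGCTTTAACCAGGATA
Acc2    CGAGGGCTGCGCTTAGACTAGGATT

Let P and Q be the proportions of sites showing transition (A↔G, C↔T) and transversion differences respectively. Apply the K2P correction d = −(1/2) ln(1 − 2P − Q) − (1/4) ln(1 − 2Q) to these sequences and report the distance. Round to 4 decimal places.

The sequences differ at positions 7 (T/C, transition), 15 (T/A, transversion), 16 (A/G, transition), 19 (C/T, transition), 25 (A/T, transversion).
Of the 5 differences, 3 transitions and 2 transversions over 25 sites: P = 3/25 = 0.120000, Q = 2/25 = 0.080000.
d = −0.5·ln(0.680000) − 0.25·ln(0.840000) = −0.5·(-0.385662) − 0.25·(-0.174353) = 0.2364.

0.2364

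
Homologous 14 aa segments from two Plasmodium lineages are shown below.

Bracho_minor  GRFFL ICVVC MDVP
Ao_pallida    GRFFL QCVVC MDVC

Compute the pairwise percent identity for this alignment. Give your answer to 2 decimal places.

Differing sites — 6:I/Q; 14:P/C.
12 of the 14 sites match, so the percent identity is 12/14 × 100 = 85.71%.

85.71%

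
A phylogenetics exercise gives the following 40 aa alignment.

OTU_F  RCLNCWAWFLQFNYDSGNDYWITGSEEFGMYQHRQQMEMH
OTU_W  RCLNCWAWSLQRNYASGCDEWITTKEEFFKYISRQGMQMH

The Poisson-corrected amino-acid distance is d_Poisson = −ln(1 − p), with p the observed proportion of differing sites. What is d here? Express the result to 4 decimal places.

Mismatches occur at site 9 (F→S), site 12 (F→R), site 15 (D→A), site 18 (N→C), site 20 (Y→E), site 24 (G→T), site 25 (S→K), site 29 (G→F), site 30 (M→K), site 32 (Q→I), site 33 (H→S), site 36 (Q→G), site 38 (E→Q).
p = 13/40 = 0.325000.
d = −ln(1 − 0.325000) = −ln(0.675000) = 0.3930.

0.3930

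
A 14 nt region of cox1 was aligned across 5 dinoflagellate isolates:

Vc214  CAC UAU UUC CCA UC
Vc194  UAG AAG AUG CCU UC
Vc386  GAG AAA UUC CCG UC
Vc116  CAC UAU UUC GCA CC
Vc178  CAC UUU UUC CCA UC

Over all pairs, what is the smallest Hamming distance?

1

Pairwise Hamming distances:
  Vc214 vs Vc194: 7
  Vc214 vs Vc386: 5
  Vc214 vs Vc116: 2
  Vc214 vs Vc178: 1
  Vc194 vs Vc386: 5
  Vc194 vs Vc116: 9
  Vc194 vs Vc178: 8
  Vc386 vs Vc116: 7
  Vc386 vs Vc178: 6
  Vc116 vs Vc178: 3
The smallest is 1, between Vc214 and Vc178.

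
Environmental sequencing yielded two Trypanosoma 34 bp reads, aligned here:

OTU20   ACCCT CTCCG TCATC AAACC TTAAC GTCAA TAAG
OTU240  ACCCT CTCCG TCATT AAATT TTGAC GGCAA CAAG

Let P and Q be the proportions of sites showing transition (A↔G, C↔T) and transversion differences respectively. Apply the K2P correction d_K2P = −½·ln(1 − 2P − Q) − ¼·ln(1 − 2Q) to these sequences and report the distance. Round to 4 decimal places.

The sequences differ at positions 15 (C/T, transition), 19 (C/T, transition), 20 (C/T, transition), 23 (A/G, transition), 27 (T/G, transversion), 31 (T/C, transition).
Of the 6 differences, 5 transitions and 1 transversion over 34 sites: P = 5/34 = 0.147059, Q = 1/34 = 0.029412.
d = −0.5·ln(0.676470) − 0.25·ln(0.941176) = −0.5·(-0.390867) − 0.25·(-0.060625) = 0.2106.

0.2106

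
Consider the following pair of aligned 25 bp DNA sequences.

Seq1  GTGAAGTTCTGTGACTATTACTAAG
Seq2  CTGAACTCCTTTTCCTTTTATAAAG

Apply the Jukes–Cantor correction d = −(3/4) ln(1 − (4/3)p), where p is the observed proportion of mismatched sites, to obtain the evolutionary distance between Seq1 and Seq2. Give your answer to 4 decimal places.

The sequences differ at positions 1 (G/C), 6 (G/C), 8 (T/C), 11 (G/T), 13 (G/T), 14 (A/C), 17 (A/T), 21 (C/T), 22 (T/A).
p = 9/25 = 0.360000.
d = −0.75 · ln(1 − (4/3)·0.360000) = −0.75 · ln(0.520000) = −0.75 · (-0.653926) = 0.4904.

0.4904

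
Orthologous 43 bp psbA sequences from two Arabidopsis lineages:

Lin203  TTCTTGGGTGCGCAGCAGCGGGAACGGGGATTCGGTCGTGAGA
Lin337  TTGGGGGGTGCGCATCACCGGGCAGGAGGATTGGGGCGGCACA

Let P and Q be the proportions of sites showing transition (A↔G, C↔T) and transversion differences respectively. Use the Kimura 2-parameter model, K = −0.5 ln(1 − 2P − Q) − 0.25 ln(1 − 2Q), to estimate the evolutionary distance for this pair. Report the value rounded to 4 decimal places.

The sequences differ at positions 3 (C/G, transversion), 4 (T/G, transversion), 5 (T/G, transversion), 15 (G/T, transversion), 18 (G/C, transversion), 23 (A/C, transversion), 25 (C/G, transversion), 27 (G/A, transition), 33 (C/G, transversion), 36 (T/G, transversion), 39 (T/G, transversion), 40 (G/C, transversion), 42 (G/C, transversion).
Of the 13 differences, 1 transition and 12 transversions over 43 sites: P = 1/43 = 0.023256, Q = 12/43 = 0.279070.
d = −0.5·ln(0.674418) − 0.25·ln(0.441860) = −0.5·(-0.393905) − 0.25·(-0.816762) = 0.4011.

0.4011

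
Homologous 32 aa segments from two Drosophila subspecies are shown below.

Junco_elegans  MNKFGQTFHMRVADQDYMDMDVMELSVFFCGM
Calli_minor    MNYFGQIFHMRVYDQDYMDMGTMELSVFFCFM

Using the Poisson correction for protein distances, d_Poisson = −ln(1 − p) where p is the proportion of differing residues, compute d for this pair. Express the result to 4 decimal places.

0.2076

Mismatches occur at site 3 (K→Y), site 7 (T→I), site 13 (A→Y), site 21 (D→G), site 22 (V→T), site 31 (G→F).
p = 6/32 = 0.187500.
d = −ln(1 − 0.187500) = −ln(0.812500) = 0.2076.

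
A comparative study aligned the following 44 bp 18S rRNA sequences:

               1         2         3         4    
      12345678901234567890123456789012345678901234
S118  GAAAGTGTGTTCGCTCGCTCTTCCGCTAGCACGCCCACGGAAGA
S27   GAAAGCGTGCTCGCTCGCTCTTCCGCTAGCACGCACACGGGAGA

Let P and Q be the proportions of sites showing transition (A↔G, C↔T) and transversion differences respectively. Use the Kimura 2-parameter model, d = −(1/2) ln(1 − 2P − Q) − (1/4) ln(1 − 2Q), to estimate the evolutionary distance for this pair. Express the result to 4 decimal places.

0.0983

Mismatches occur at site 6 (T↔C, transition), site 10 (T↔C, transition), site 35 (C↔A, transversion), site 41 (A↔G, transition).
Of the 4 differences, 3 transitions and 1 transversion over 44 sites: P = 3/44 = 0.068182, Q = 1/44 = 0.022727.
d = −0.5·ln(0.840909) − 0.25·ln(0.954546) = −0.5·(-0.173272) − 0.25·(-0.046519) = 0.0983.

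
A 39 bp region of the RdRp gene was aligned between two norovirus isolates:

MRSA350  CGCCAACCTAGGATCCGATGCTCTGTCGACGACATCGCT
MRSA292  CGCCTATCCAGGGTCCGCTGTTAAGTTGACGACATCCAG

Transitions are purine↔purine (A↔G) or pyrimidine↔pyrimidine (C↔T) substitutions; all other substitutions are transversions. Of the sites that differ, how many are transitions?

5

Mismatches occur at site 5 (A/T, transversion), site 7 (C/T, transition), site 9 (T/C, transition), site 13 (A/G, transition), site 18 (A/C, transversion), site 21 (C/T, transition), site 23 (C/A, transversion), site 24 (T/A, transversion), site 27 (C/T, transition), site 37 (G/C, transversion), site 38 (C/A, transversion), site 39 (T/G, transversion).
Of the 12 differences, 5 transitions and 7 transversions, so the answer is 5.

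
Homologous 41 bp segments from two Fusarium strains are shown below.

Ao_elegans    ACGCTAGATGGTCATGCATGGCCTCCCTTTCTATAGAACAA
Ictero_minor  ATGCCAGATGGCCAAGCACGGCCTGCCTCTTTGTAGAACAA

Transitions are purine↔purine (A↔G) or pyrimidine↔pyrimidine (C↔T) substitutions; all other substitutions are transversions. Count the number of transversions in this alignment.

Differing sites — 2:C/T (Ti); 5:T/C (Ti); 12:T/C (Ti); 15:T/A (Tv); 19:T/C (Ti); 25:C/G (Tv); 29:T/C (Ti); 31:C/T (Ti); 33:A/G (Ti).
Of the 9 differences, 7 transitions and 2 transversions, so the answer is 2.

2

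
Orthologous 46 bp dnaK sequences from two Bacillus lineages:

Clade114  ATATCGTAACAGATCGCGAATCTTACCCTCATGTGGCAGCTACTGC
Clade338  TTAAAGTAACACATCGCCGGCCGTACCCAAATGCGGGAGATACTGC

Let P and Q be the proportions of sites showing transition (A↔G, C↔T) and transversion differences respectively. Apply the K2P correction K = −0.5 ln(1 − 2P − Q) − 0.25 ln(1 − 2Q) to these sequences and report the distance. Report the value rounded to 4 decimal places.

0.3909

Mismatches occur at site 1 (A↔T, transversion), site 4 (T↔A, transversion), site 5 (C↔A, transversion), site 12 (G↔C, transversion), site 18 (G↔C, transversion), site 19 (A↔G, transition), site 20 (A↔G, transition), site 21 (T↔C, transition), site 23 (T↔G, transversion), site 29 (T↔A, transversion), site 30 (C↔A, transversion), site 34 (T↔C, transition), site 37 (C↔G, transversion), site 40 (C↔A, transversion).
Of the 14 differences, 4 transitions and 10 transversions over 46 sites: P = 4/46 = 0.086957, Q = 10/46 = 0.217391.
d = −0.5·ln(0.608695) − 0.25·ln(0.565218) = −0.5·(-0.496438) − 0.25·(-0.570544) = 0.3909.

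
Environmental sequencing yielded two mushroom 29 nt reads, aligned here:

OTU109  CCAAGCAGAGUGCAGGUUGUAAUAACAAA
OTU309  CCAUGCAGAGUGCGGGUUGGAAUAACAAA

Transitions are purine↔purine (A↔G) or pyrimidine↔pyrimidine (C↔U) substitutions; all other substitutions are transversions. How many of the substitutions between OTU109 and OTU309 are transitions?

The sequences differ at positions 4 (A/U, transversion), 14 (A/G, transition), 20 (U/G, transversion).
Of the 3 differences, 1 transition and 2 transversions, so the answer is 1.

1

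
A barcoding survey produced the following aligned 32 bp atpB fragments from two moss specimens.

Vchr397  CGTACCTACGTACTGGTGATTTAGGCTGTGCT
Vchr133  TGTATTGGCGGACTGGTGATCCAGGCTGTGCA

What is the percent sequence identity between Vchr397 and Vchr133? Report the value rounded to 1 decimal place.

Mismatches occur at site 1 (C↔T), site 5 (C↔T), site 6 (C↔T), site 7 (T↔G), site 8 (A↔G), site 11 (T↔G), site 21 (T↔C), site 22 (T↔C), site 32 (T↔A).
23 of the 32 sites match, so the percent identity is 23/32 × 100 = 71.9%.

71.9%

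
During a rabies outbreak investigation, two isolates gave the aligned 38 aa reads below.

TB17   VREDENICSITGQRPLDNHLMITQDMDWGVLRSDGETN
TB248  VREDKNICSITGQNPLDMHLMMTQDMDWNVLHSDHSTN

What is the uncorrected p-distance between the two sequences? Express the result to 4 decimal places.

0.2105

The sequences differ at positions 5 (E/K), 14 (R/N), 18 (N/M), 22 (I/M), 29 (G/N), 32 (R/H), 35 (G/H), 36 (E/S).
There are 8 differences over 38 sites, so p = 8/38 = 0.2105.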